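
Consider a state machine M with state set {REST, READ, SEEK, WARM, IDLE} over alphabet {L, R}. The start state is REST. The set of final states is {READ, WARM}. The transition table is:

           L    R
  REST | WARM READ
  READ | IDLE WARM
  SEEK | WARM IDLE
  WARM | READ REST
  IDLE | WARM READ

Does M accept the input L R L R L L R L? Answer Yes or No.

REST → WARM → REST → WARM → REST → WARM → READ → WARM → READ
End state READ is accepting.

Yes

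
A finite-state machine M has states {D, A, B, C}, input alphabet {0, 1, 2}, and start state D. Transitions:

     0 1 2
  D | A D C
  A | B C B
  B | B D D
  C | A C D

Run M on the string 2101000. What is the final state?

B

D → C → C → A → C → A → B → B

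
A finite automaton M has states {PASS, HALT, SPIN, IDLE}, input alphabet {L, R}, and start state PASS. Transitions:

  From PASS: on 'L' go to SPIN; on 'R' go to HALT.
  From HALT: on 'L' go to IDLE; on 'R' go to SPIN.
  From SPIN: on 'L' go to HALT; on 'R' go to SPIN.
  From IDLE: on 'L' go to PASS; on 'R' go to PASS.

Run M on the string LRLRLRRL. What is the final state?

HALT

Trace: PASS -L-> SPIN -R-> SPIN -L-> HALT -R-> SPIN -L-> HALT -R-> SPIN -R-> SPIN -L-> HALT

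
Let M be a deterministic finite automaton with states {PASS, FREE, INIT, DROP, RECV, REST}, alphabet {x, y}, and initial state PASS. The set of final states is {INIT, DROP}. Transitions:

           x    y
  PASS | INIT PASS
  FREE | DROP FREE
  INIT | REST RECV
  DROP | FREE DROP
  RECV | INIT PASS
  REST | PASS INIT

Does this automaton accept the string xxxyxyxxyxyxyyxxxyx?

Yes

start at PASS
read 'x': PASS → INIT
read 'x': INIT → REST
read 'x': REST → PASS
read 'y': PASS → PASS
read 'x': PASS → INIT
read 'y': INIT → RECV
read 'x': RECV → INIT
read 'x': INIT → REST
read 'y': REST → INIT
read 'x': INIT → REST
read 'y': REST → INIT
read 'x': INIT → REST
read 'y': REST → INIT
read 'y': INIT → RECV
read 'x': RECV → INIT
read 'x': INIT → REST
read 'x': REST → PASS
read 'y': PASS → PASS
read 'x': PASS → INIT
End state INIT is accepting.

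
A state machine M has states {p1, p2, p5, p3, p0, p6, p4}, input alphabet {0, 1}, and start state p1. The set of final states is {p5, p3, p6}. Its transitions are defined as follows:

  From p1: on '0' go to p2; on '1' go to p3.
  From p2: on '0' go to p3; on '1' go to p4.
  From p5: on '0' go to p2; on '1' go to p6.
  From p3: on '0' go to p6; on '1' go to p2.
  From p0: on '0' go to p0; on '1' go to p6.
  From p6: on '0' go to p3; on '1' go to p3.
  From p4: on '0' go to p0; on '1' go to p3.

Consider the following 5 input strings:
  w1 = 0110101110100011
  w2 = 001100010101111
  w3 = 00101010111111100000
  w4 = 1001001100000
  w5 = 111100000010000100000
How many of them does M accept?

3

w1: Trace: p1 -0-> p2 -1-> p4 -1-> p3 -0-> p6 -1-> p3 -0-> p6 -1-> p3 -1-> p2 -1-> p4 -0-> p0 -1-> p6 -0-> p3 -0-> p6 -0-> p3 -1-> p2 -1-> p4  → end p4, rejected
w2: Trace: p1 -0-> p2 -0-> p3 -1-> p2 -1-> p4 -0-> p0 -0-> p0 -0-> p0 -1-> p6 -0-> p3 -1-> p2 -0-> p3 -1-> p2 -1-> p4 -1-> p3 -1-> p2  → end p2, rejected
w3: Trace: p1 -0-> p2 -0-> p3 -1-> p2 -0-> p3 -1-> p2 -0-> p3 -1-> p2 -0-> p3 -1-> p2 -1-> p4 -1-> p3 -1-> p2 -1-> p4 -1-> p3 -1-> p2 -0-> p3 -0-> p6 -0-> p3 -0-> p6 -0-> p3  → end p3, accepted
w4: Trace: p1 -1-> p3 -0-> p6 -0-> p3 -1-> p2 -0-> p3 -0-> p6 -1-> p3 -1-> p2 -0-> p3 -0-> p6 -0-> p3 -0-> p6 -0-> p3  → end p3, accepted
w5: Trace: p1 -1-> p3 -1-> p2 -1-> p4 -1-> p3 -0-> p6 -0-> p3 -0-> p6 -0-> p3 -0-> p6 -0-> p3 -1-> p2 -0-> p3 -0-> p6 -0-> p3 -0-> p6 -1-> p3 -0-> p6 -0-> p3 -0-> p6 -0-> p3 -0-> p6  → end p6, accepted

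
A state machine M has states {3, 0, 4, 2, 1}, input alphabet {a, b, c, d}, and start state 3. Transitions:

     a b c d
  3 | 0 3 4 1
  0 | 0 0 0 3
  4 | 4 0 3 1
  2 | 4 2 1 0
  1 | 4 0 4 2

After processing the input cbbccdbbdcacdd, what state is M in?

2

Trace: 3 -c-> 4 -b-> 0 -b-> 0 -c-> 0 -c-> 0 -d-> 3 -b-> 3 -b-> 3 -d-> 1 -c-> 4 -a-> 4 -c-> 3 -d-> 1 -d-> 2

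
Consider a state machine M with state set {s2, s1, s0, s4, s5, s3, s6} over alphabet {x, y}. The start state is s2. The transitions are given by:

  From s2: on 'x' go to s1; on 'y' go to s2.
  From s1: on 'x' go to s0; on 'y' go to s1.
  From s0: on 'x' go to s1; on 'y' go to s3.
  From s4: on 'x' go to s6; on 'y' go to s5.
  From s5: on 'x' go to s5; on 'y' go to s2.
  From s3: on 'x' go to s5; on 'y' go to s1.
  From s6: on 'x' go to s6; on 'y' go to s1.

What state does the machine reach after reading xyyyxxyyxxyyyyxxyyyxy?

Trace: s2 -x-> s1 -y-> s1 -y-> s1 -y-> s1 -x-> s0 -x-> s1 -y-> s1 -y-> s1 -x-> s0 -x-> s1 -y-> s1 -y-> s1 -y-> s1 -y-> s1 -x-> s0 -x-> s1 -y-> s1 -y-> s1 -y-> s1 -x-> s0 -y-> s3

s3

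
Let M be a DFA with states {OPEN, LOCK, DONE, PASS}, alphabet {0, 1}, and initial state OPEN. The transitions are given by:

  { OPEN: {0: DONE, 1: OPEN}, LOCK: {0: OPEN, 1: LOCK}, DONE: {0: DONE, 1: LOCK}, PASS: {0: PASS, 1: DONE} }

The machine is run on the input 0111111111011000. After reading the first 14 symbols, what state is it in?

OPEN → DONE → LOCK → LOCK → LOCK → LOCK → LOCK → LOCK → LOCK → LOCK → LOCK → OPEN → OPEN → OPEN → DONE
After 14 symbols: DONE.

DONE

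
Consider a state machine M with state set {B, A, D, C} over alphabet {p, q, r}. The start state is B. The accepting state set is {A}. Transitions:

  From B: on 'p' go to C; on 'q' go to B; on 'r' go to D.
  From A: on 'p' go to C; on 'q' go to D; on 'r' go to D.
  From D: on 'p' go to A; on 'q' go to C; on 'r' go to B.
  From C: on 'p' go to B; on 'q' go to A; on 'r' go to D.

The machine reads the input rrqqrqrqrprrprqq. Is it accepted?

Yes

start at B
read 'r': B → D
read 'r': D → B
read 'q': B → B
read 'q': B → B
read 'r': B → D
read 'q': D → C
read 'r': C → D
read 'q': D → C
read 'r': C → D
read 'p': D → A
read 'r': A → D
read 'r': D → B
read 'p': B → C
read 'r': C → D
read 'q': D → C
read 'q': C → A
End state A is accepting.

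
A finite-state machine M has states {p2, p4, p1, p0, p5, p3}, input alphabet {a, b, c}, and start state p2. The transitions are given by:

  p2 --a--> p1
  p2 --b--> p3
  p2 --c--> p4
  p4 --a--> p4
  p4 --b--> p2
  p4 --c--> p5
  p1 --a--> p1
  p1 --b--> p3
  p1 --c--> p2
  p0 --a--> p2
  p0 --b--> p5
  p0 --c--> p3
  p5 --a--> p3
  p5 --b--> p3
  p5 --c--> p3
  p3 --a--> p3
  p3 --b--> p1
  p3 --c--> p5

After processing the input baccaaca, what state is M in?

p3

start at p2
read 'b': p2 → p3
read 'a': p3 → p3
read 'c': p3 → p5
read 'c': p5 → p3
read 'a': p3 → p3
read 'a': p3 → p3
read 'c': p3 → p5
read 'a': p5 → p3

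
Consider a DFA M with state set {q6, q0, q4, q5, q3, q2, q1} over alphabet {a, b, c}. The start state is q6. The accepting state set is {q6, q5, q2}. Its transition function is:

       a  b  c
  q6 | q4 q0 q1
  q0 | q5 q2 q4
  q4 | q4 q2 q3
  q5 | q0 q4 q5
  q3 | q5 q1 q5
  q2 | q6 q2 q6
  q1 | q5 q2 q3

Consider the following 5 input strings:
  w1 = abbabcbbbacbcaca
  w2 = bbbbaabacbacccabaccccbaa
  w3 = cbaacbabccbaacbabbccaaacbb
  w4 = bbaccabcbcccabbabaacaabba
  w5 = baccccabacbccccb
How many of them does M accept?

3

w1: q6 → q4 → q2 → q2 → q6 → q0 → q4 → q2 → q2 → q2 → q6 → q1 → q2 → q6 → q4 → q3 → q5  → end q5, accepted
w2: q6 → q0 → q2 → q2 → q2 → q6 → q4 → q2 → q6 → q1 → q2 → q6 → q1 → q3 → q5 → q0 → q2 → q6 → q1 → q3 → q5 → q5 → q4 → q4 → q4  → end q4, rejected
w3: q6 → q1 → q2 → q6 → q4 → q3 → q1 → q5 → q4 → q3 → q5 → q4 → q4 → q4 → q3 → q1 → q5 → q4 → q2 → q6 → q1 → q5 → q0 → q5 → q5 → q4 → q2  → end q2, accepted
w4: q6 → q0 → q2 → q6 → q1 → q3 → q5 → q4 → q3 → q1 → q3 → q5 → q5 → q0 → q2 → q2 → q6 → q0 → q5 → q0 → q4 → q4 → q4 → q2 → q2 → q6  → end q6, accepted
w5: q6 → q0 → q5 → q5 → q5 → q5 → q5 → q0 → q2 → q6 → q1 → q2 → q6 → q1 → q3 → q5 → q4  → end q4, rejected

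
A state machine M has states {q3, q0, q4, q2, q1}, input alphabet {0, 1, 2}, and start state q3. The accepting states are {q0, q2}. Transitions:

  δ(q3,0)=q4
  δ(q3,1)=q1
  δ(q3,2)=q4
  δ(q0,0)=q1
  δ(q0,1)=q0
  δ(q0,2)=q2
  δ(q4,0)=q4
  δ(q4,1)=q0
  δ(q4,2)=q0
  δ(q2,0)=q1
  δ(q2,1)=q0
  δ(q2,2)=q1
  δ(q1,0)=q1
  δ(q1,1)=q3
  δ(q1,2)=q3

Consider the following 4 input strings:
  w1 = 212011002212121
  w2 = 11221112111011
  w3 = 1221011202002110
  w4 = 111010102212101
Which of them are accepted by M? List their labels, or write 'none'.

w1

w1: Trace: q3 -2-> q4 -1-> q0 -2-> q2 -0-> q1 -1-> q3 -1-> q1 -0-> q1 -0-> q1 -2-> q3 -2-> q4 -1-> q0 -2-> q2 -1-> q0 -2-> q2 -1-> q0  → end q0, accepted
w2: Trace: q3 -1-> q1 -1-> q3 -2-> q4 -2-> q0 -1-> q0 -1-> q0 -1-> q0 -2-> q2 -1-> q0 -1-> q0 -1-> q0 -0-> q1 -1-> q3 -1-> q1  → end q1, rejected
w3: Trace: q3 -1-> q1 -2-> q3 -2-> q4 -1-> q0 -0-> q1 -1-> q3 -1-> q1 -2-> q3 -0-> q4 -2-> q0 -0-> q1 -0-> q1 -2-> q3 -1-> q1 -1-> q3 -0-> q4  → end q4, rejected
w4: Trace: q3 -1-> q1 -1-> q3 -1-> q1 -0-> q1 -1-> q3 -0-> q4 -1-> q0 -0-> q1 -2-> q3 -2-> q4 -1-> q0 -2-> q2 -1-> q0 -0-> q1 -1-> q3  → end q3, rejected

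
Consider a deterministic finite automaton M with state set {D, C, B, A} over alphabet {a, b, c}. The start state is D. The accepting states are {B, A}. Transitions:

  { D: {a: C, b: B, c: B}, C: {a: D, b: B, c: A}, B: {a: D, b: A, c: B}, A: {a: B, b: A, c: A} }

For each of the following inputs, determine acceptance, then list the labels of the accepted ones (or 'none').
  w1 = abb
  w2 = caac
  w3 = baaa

w1: Trace: D -a-> C -b-> B -b-> A  → end A, accepted
w2: Trace: D -c-> B -a-> D -a-> C -c-> A  → end A, accepted
w3: Trace: D -b-> B -a-> D -a-> C -a-> D  → end D, rejected

w1, w2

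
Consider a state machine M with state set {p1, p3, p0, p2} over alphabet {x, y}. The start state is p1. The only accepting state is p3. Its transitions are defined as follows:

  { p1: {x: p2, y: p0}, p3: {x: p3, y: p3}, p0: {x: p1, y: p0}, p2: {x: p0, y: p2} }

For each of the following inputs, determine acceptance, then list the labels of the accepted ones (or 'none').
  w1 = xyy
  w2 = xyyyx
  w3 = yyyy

w1: p1 → p2 → p2 → p2  → end p2, rejected
w2: p1 → p2 → p2 → p2 → p2 → p0  → end p0, rejected
w3: p1 → p0 → p0 → p0 → p0  → end p0, rejected

none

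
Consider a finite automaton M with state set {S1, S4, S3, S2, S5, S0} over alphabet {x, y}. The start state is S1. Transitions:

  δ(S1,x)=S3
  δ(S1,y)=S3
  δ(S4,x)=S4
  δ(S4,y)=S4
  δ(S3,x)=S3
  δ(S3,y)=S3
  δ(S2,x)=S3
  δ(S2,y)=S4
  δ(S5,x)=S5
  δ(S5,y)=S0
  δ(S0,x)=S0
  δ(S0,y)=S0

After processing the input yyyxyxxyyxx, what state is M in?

S3

start at S1
read 'y': S1 → S3
read 'y': S3 → S3
read 'y': S3 → S3
read 'x': S3 → S3
read 'y': S3 → S3
read 'x': S3 → S3
read 'x': S3 → S3
read 'y': S3 → S3
read 'y': S3 → S3
read 'x': S3 → S3
read 'x': S3 → S3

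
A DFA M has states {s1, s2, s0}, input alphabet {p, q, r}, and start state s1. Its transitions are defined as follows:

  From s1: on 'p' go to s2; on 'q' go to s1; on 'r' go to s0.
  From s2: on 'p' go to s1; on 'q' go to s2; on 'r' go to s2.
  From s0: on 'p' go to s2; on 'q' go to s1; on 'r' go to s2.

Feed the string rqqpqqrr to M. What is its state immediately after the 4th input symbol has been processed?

s2

Trace: s1 -r-> s0 -q-> s1 -q-> s1 -p-> s2
After 4 symbols: s2.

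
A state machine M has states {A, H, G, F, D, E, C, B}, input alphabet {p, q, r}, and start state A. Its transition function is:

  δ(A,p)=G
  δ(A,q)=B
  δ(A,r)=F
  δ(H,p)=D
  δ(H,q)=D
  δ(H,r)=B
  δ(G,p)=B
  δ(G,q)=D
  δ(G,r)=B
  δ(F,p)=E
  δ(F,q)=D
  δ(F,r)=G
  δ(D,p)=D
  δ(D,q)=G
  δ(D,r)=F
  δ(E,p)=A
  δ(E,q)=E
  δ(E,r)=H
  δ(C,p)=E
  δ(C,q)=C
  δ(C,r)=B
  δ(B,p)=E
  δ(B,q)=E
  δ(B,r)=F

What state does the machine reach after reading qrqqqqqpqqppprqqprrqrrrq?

E

Trace: A -q-> B -r-> F -q-> D -q-> G -q-> D -q-> G -q-> D -p-> D -q-> G -q-> D -p-> D -p-> D -p-> D -r-> F -q-> D -q-> G -p-> B -r-> F -r-> G -q-> D -r-> F -r-> G -r-> B -q-> E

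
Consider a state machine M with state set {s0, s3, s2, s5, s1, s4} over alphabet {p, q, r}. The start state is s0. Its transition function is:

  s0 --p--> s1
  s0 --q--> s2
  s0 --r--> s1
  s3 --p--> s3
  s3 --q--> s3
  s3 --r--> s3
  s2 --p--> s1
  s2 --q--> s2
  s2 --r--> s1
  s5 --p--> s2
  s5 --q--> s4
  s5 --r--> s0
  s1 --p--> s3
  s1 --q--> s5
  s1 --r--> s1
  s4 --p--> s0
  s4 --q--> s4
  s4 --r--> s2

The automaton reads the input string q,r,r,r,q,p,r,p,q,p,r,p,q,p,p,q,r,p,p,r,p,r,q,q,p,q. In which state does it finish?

start at s0
read 'q': s0 → s2
read 'r': s2 → s1
read 'r': s1 → s1
read 'r': s1 → s1
read 'q': s1 → s5
read 'p': s5 → s2
read 'r': s2 → s1
read 'p': s1 → s3
read 'q': s3 → s3
read 'p': s3 → s3
read 'r': s3 → s3
read 'p': s3 → s3
read 'q': s3 → s3
read 'p': s3 → s3
read 'p': s3 → s3
read 'q': s3 → s3
read 'r': s3 → s3
read 'p': s3 → s3
read 'p': s3 → s3
read 'r': s3 → s3
read 'p': s3 → s3
read 'r': s3 → s3
read 'q': s3 → s3
read 'q': s3 → s3
read 'p': s3 → s3
read 'q': s3 → s3

s3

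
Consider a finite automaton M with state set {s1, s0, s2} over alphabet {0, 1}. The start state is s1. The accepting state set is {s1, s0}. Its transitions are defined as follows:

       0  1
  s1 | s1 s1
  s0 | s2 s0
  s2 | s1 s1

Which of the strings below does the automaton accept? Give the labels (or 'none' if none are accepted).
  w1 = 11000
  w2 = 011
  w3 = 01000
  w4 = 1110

w1: s1 → s1 → s1 → s1 → s1 → s1  → end s1, accepted
w2: s1 → s1 → s1 → s1  → end s1, accepted
w3: s1 → s1 → s1 → s1 → s1 → s1  → end s1, accepted
w4: s1 → s1 → s1 → s1 → s1  → end s1, accepted

w1, w2, w3, w4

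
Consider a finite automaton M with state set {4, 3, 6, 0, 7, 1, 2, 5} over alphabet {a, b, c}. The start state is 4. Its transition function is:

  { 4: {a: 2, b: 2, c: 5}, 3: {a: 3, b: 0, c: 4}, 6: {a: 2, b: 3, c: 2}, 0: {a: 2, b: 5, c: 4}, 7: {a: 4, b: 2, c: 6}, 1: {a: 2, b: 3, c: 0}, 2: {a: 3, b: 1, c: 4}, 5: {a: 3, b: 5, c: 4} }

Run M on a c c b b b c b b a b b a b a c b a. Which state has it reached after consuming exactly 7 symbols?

4 → 2 → 4 → 5 → 5 → 5 → 5 → 4
After 7 symbols: 4.

4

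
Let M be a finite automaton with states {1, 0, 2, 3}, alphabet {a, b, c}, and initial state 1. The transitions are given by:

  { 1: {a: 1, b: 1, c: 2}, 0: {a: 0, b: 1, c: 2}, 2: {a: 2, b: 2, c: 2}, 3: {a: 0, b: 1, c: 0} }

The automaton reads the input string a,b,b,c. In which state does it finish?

Trace: 1 -a-> 1 -b-> 1 -b-> 1 -c-> 2

2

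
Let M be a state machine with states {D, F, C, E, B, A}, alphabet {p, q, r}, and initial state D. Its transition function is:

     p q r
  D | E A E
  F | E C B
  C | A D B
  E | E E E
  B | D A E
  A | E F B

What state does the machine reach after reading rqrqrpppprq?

E

start at D
read 'r': D → E
read 'q': E → E
read 'r': E → E
read 'q': E → E
read 'r': E → E
read 'p': E → E
read 'p': E → E
read 'p': E → E
read 'p': E → E
read 'r': E → E
read 'q': E → E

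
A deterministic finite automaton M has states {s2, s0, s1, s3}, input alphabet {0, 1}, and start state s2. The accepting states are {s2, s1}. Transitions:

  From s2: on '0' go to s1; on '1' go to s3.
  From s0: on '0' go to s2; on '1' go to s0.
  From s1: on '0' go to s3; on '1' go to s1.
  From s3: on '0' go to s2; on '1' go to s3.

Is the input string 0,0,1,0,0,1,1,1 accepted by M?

Trace: s2 -0-> s1 -0-> s3 -1-> s3 -0-> s2 -0-> s1 -1-> s1 -1-> s1 -1-> s1
End state s1 is accepting.

Yes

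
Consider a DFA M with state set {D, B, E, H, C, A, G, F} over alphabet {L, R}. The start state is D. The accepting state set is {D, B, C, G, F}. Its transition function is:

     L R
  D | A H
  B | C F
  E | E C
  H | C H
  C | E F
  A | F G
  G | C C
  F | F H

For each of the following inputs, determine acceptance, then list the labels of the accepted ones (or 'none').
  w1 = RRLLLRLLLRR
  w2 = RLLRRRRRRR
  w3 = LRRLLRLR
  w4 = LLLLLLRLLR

w1, w3, w4

w1: Trace: D -R-> H -R-> H -L-> C -L-> E -L-> E -R-> C -L-> E -L-> E -L-> E -R-> C -R-> F  → end F, accepted
w2: Trace: D -R-> H -L-> C -L-> E -R-> C -R-> F -R-> H -R-> H -R-> H -R-> H -R-> H  → end H, rejected
w3: Trace: D -L-> A -R-> G -R-> C -L-> E -L-> E -R-> C -L-> E -R-> C  → end C, accepted
w4: Trace: D -L-> A -L-> F -L-> F -L-> F -L-> F -L-> F -R-> H -L-> C -L-> E -R-> C  → end C, accepted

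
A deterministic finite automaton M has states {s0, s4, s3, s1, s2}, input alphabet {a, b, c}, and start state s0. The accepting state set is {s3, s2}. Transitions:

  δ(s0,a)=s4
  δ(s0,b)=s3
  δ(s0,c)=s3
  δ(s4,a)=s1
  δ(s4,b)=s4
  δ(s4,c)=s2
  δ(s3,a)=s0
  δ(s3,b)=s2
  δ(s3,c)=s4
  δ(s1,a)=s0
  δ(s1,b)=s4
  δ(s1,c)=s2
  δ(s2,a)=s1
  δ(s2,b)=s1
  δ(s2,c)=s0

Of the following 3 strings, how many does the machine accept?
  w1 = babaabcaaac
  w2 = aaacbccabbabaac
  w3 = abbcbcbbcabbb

w1: s0 → s3 → s0 → s3 → s0 → s4 → s4 → s2 → s1 → s0 → s4 → s2  → end s2, accepted
w2: s0 → s4 → s1 → s0 → s3 → s2 → s0 → s3 → s0 → s3 → s2 → s1 → s4 → s1 → s0 → s3  → end s3, accepted
w3: s0 → s4 → s4 → s4 → s2 → s1 → s2 → s1 → s4 → s2 → s1 → s4 → s4 → s4  → end s4, rejected

2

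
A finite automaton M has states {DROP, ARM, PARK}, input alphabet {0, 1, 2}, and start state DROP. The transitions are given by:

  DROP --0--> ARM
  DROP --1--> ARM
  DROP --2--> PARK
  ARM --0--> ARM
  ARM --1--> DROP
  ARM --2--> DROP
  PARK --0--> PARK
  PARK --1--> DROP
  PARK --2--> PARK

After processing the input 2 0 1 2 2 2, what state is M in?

Trace: DROP -2-> PARK -0-> PARK -1-> DROP -2-> PARK -2-> PARK -2-> PARK

PARK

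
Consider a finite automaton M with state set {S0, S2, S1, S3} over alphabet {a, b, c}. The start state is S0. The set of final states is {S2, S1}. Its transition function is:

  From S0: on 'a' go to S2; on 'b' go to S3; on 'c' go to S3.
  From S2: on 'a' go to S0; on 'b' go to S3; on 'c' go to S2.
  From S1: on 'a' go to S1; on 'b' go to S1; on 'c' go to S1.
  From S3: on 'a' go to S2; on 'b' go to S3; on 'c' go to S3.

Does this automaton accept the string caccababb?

No

Trace: S0 -c-> S3 -a-> S2 -c-> S2 -c-> S2 -a-> S0 -b-> S3 -a-> S2 -b-> S3 -b-> S3
End state S3 is not accepting.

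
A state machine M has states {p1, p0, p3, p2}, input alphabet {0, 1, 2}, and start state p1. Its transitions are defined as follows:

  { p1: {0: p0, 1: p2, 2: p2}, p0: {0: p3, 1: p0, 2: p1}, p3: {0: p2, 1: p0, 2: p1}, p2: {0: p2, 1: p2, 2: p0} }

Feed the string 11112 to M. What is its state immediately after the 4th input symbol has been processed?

p2

Trace: p1 -1-> p2 -1-> p2 -1-> p2 -1-> p2
After 4 symbols: p2.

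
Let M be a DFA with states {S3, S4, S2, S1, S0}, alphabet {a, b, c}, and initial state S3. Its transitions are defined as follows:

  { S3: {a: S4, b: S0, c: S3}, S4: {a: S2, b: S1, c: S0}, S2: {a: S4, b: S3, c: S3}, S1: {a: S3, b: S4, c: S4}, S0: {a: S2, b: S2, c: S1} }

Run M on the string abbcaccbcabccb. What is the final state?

S1

Trace: S3 -a-> S4 -b-> S1 -b-> S4 -c-> S0 -a-> S2 -c-> S3 -c-> S3 -b-> S0 -c-> S1 -a-> S3 -b-> S0 -c-> S1 -c-> S4 -b-> S1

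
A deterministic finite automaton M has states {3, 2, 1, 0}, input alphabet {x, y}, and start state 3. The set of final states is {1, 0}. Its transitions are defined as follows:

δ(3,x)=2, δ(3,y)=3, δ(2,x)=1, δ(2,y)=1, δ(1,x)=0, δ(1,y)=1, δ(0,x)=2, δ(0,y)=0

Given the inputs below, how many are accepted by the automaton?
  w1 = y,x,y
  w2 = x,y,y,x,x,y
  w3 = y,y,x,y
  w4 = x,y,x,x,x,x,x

w1: 3 → 3 → 2 → 1  → end 1, accepted
w2: 3 → 2 → 1 → 1 → 0 → 2 → 1  → end 1, accepted
w3: 3 → 3 → 3 → 2 → 1  → end 1, accepted
w4: 3 → 2 → 1 → 0 → 2 → 1 → 0 → 2  → end 2, rejected

3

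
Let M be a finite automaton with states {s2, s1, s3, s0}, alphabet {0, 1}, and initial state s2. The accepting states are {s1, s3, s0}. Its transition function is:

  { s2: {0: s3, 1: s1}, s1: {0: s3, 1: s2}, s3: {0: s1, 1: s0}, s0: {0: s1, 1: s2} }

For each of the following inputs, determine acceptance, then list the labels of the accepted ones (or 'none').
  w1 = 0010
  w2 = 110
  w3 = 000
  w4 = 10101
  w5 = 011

w1, w2, w3

w1:
  start at s2
  read '0': s2 → s3
  read '0': s3 → s1
  read '1': s1 → s2
  read '0': s2 → s3
  end s3, accepted
w2:
  start at s2
  read '1': s2 → s1
  read '1': s1 → s2
  read '0': s2 → s3
  end s3, accepted
w3:
  start at s2
  read '0': s2 → s3
  read '0': s3 → s1
  read '0': s1 → s3
  end s3, accepted
w4:
  start at s2
  read '1': s2 → s1
  read '0': s1 → s3
  read '1': s3 → s0
  read '0': s0 → s1
  read '1': s1 → s2
  end s2, rejected
w5:
  start at s2
  read '0': s2 → s3
  read '1': s3 → s0
  read '1': s0 → s2
  end s2, rejected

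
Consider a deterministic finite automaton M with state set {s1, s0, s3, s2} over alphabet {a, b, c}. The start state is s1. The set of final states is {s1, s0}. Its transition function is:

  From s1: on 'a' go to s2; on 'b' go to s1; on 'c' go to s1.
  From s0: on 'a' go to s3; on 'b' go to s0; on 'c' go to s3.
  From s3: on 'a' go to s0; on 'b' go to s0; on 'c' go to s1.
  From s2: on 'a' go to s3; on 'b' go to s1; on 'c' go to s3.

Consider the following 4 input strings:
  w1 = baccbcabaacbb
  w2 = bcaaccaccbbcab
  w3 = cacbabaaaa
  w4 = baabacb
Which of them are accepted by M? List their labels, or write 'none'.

w1, w2, w3, w4

w1:
  start at s1
  read 'b': s1 → s1
  read 'a': s1 → s2
  read 'c': s2 → s3
  read 'c': s3 → s1
  read 'b': s1 → s1
  read 'c': s1 → s1
  read 'a': s1 → s2
  read 'b': s2 → s1
  read 'a': s1 → s2
  read 'a': s2 → s3
  read 'c': s3 → s1
  read 'b': s1 → s1
  read 'b': s1 → s1
  end s1, accepted
w2:
  start at s1
  read 'b': s1 → s1
  read 'c': s1 → s1
  read 'a': s1 → s2
  read 'a': s2 → s3
  read 'c': s3 → s1
  read 'c': s1 → s1
  read 'a': s1 → s2
  read 'c': s2 → s3
  read 'c': s3 → s1
  read 'b': s1 → s1
  read 'b': s1 → s1
  read 'c': s1 → s1
  read 'a': s1 → s2
  read 'b': s2 → s1
  end s1, accepted
w3:
  start at s1
  read 'c': s1 → s1
  read 'a': s1 → s2
  read 'c': s2 → s3
  read 'b': s3 → s0
  read 'a': s0 → s3
  read 'b': s3 → s0
  read 'a': s0 → s3
  read 'a': s3 → s0
  read 'a': s0 → s3
  read 'a': s3 → s0
  end s0, accepted
w4:
  start at s1
  read 'b': s1 → s1
  read 'a': s1 → s2
  read 'a': s2 → s3
  read 'b': s3 → s0
  read 'a': s0 → s3
  read 'c': s3 → s1
  read 'b': s1 → s1
  end s1, accepted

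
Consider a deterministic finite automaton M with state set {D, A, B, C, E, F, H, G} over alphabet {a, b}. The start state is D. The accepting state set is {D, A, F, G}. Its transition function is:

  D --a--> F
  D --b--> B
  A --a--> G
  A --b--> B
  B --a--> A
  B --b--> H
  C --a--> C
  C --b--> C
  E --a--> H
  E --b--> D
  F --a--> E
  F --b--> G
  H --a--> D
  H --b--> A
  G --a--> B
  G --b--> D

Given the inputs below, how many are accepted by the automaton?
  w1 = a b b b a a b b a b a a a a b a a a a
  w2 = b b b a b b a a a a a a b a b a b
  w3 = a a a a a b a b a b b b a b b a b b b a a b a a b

2

w1: D → F → G → D → B → A → G → D → B → A → B → A → G → B → A → B → A → G → B → A  → end A, accepted
w2: D → B → H → A → G → D → B → A → G → B → A → G → B → H → D → B → A → B  → end B, rejected
w3: D → F → E → H → D → F → G → B → H → D → B → H → A → G → D → B → A → B → H → A → G → B → H → D → F → G  → end G, accepted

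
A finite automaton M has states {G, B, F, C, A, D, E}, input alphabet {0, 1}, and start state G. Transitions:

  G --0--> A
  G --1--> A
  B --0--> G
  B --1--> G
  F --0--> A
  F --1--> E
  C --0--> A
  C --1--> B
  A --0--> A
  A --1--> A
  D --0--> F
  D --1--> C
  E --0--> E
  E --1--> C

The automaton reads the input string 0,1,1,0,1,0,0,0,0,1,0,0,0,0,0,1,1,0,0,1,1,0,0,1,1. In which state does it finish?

Trace: G -0-> A -1-> A -1-> A -0-> A -1-> A -0-> A -0-> A -0-> A -0-> A -1-> A -0-> A -0-> A -0-> A -0-> A -0-> A -1-> A -1-> A -0-> A -0-> A -1-> A -1-> A -0-> A -0-> A -1-> A -1-> A

A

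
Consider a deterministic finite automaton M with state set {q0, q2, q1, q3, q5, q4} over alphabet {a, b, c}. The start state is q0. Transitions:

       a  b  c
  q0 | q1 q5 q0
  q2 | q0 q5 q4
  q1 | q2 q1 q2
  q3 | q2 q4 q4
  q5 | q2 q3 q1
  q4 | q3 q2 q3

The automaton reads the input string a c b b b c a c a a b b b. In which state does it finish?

q4

Trace: q0 -a-> q1 -c-> q2 -b-> q5 -b-> q3 -b-> q4 -c-> q3 -a-> q2 -c-> q4 -a-> q3 -a-> q2 -b-> q5 -b-> q3 -b-> q4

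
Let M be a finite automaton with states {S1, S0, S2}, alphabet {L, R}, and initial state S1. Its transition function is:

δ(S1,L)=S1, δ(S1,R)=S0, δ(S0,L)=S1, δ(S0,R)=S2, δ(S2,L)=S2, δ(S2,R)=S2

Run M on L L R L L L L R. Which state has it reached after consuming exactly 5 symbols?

S1 → S1 → S1 → S0 → S1 → S1
After 5 symbols: S1.

S1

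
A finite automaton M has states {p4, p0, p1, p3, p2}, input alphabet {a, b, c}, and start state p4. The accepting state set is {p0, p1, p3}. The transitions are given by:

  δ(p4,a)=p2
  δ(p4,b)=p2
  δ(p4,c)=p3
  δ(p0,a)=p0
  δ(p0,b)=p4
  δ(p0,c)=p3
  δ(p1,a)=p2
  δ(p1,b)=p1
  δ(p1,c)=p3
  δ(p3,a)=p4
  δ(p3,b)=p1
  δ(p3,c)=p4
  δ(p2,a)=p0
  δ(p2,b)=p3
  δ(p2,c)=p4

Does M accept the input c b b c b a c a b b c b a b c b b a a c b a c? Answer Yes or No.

Yes

p4 → p3 → p1 → p1 → p3 → p1 → p2 → p4 → p2 → p3 → p1 → p3 → p1 → p2 → p3 → p4 → p2 → p3 → p4 → p2 → p4 → p2 → p0 → p3
End state p3 is accepting.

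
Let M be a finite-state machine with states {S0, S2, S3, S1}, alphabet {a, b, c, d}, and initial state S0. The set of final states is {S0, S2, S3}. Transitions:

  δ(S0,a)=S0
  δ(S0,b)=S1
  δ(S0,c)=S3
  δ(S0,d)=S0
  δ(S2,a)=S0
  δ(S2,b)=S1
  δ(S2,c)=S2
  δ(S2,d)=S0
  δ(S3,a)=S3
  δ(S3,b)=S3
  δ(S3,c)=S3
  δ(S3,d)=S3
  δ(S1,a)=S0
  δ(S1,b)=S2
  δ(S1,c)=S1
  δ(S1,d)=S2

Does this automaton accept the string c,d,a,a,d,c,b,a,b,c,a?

Yes

start at S0
read 'c': S0 → S3
read 'd': S3 → S3
read 'a': S3 → S3
read 'a': S3 → S3
read 'd': S3 → S3
read 'c': S3 → S3
read 'b': S3 → S3
read 'a': S3 → S3
read 'b': S3 → S3
read 'c': S3 → S3
read 'a': S3 → S3
End state S3 is accepting.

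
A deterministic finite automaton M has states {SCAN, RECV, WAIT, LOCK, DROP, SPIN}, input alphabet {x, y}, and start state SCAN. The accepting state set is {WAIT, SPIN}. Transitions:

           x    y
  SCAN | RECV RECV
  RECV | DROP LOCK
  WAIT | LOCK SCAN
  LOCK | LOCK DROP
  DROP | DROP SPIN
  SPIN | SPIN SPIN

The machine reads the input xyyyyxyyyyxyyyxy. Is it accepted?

SCAN → RECV → LOCK → DROP → SPIN → SPIN → SPIN → SPIN → SPIN → SPIN → SPIN → SPIN → SPIN → SPIN → SPIN → SPIN → SPIN
End state SPIN is accepting.

Yes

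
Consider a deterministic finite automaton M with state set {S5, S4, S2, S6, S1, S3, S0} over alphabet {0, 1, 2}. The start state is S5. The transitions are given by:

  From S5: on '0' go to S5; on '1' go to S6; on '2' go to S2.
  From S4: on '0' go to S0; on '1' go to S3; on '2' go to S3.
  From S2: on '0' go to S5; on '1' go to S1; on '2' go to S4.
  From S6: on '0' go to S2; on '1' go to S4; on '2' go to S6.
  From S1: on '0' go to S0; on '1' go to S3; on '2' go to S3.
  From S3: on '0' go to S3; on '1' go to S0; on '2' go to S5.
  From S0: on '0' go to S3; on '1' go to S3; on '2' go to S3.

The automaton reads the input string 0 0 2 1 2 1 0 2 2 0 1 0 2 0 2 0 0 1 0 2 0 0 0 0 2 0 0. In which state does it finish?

S5

Trace: S5 -0-> S5 -0-> S5 -2-> S2 -1-> S1 -2-> S3 -1-> S0 -0-> S3 -2-> S5 -2-> S2 -0-> S5 -1-> S6 -0-> S2 -2-> S4 -0-> S0 -2-> S3 -0-> S3 -0-> S3 -1-> S0 -0-> S3 -2-> S5 -0-> S5 -0-> S5 -0-> S5 -0-> S5 -2-> S2 -0-> S5 -0-> S5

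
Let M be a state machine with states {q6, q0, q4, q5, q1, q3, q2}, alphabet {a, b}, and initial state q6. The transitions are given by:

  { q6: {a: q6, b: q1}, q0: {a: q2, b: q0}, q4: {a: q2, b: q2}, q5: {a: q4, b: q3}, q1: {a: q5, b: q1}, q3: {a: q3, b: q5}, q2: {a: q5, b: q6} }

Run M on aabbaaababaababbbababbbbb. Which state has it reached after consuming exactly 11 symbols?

q6 → q6 → q6 → q1 → q1 → q5 → q4 → q2 → q6 → q6 → q1 → q5
After 11 symbols: q5.

q5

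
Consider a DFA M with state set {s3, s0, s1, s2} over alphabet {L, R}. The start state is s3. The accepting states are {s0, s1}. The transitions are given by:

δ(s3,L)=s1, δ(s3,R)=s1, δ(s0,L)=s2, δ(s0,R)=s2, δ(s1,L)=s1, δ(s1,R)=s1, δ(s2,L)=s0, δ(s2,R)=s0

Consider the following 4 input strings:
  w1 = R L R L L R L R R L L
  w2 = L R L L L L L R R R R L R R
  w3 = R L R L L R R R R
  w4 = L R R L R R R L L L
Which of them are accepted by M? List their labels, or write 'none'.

w1: s3 → s1 → s1 → s1 → s1 → s1 → s1 → s1 → s1 → s1 → s1 → s1  → end s1, accepted
w2: s3 → s1 → s1 → s1 → s1 → s1 → s1 → s1 → s1 → s1 → s1 → s1 → s1 → s1 → s1  → end s1, accepted
w3: s3 → s1 → s1 → s1 → s1 → s1 → s1 → s1 → s1 → s1  → end s1, accepted
w4: s3 → s1 → s1 → s1 → s1 → s1 → s1 → s1 → s1 → s1 → s1  → end s1, accepted

w1, w2, w3, w4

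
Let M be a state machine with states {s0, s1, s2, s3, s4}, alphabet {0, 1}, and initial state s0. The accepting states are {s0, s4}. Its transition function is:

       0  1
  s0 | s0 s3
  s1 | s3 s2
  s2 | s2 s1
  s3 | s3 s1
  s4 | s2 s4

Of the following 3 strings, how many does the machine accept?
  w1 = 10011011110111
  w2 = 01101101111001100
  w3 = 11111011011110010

w1:
  start at s0
  read '1': s0 → s3
  read '0': s3 → s3
  read '0': s3 → s3
  read '1': s3 → s1
  read '1': s1 → s2
  read '0': s2 → s2
  read '1': s2 → s1
  read '1': s1 → s2
  read '1': s2 → s1
  read '1': s1 → s2
  read '0': s2 → s2
  read '1': s2 → s1
  read '1': s1 → s2
  read '1': s2 → s1
  end s1, rejected
w2:
  start at s0
  read '0': s0 → s0
  read '1': s0 → s3
  read '1': s3 → s1
  read '0': s1 → s3
  read '1': s3 → s1
  read '1': s1 → s2
  read '0': s2 → s2
  read '1': s2 → s1
  read '1': s1 → s2
  read '1': s2 → s1
  read '1': s1 → s2
  read '0': s2 → s2
  read '0': s2 → s2
  read '1': s2 → s1
  read '1': s1 → s2
  read '0': s2 → s2
  read '0': s2 → s2
  end s2, rejected
w3:
  start at s0
  read '1': s0 → s3
  read '1': s3 → s1
  read '1': s1 → s2
  read '1': s2 → s1
  read '1': s1 → s2
  read '0': s2 → s2
  read '1': s2 → s1
  read '1': s1 → s2
  read '0': s2 → s2
  read '1': s2 → s1
  read '1': s1 → s2
  read '1': s2 → s1
  read '1': s1 → s2
  read '0': s2 → s2
  read '0': s2 → s2
  read '1': s2 → s1
  read '0': s1 → s3
  end s3, rejected

0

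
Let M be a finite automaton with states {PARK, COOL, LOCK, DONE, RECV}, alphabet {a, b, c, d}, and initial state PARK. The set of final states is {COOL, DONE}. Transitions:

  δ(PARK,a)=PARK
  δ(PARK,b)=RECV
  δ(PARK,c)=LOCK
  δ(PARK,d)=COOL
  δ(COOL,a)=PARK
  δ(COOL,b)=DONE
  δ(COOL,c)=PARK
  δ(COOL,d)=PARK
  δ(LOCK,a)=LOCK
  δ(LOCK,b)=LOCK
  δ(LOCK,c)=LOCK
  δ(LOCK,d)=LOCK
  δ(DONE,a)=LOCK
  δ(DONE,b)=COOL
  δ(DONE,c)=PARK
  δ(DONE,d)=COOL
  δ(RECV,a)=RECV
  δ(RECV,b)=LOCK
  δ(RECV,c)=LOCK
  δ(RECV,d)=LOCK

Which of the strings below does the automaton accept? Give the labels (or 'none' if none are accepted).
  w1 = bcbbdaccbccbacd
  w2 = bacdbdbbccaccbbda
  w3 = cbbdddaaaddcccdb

w1:
  start at PARK
  read 'b': PARK → RECV
  read 'c': RECV → LOCK
  read 'b': LOCK → LOCK
  read 'b': LOCK → LOCK
  read 'd': LOCK → LOCK
  read 'a': LOCK → LOCK
  read 'c': LOCK → LOCK
  read 'c': LOCK → LOCK
  read 'b': LOCK → LOCK
  read 'c': LOCK → LOCK
  read 'c': LOCK → LOCK
  read 'b': LOCK → LOCK
  read 'a': LOCK → LOCK
  read 'c': LOCK → LOCK
  read 'd': LOCK → LOCK
  end LOCK, rejected
w2:
  start at PARK
  read 'b': PARK → RECV
  read 'a': RECV → RECV
  read 'c': RECV → LOCK
  read 'd': LOCK → LOCK
  read 'b': LOCK → LOCK
  read 'd': LOCK → LOCK
  read 'b': LOCK → LOCK
  read 'b': LOCK → LOCK
  read 'c': LOCK → LOCK
  read 'c': LOCK → LOCK
  read 'a': LOCK → LOCK
  read 'c': LOCK → LOCK
  read 'c': LOCK → LOCK
  read 'b': LOCK → LOCK
  read 'b': LOCK → LOCK
  read 'd': LOCK → LOCK
  read 'a': LOCK → LOCK
  end LOCK, rejected
w3:
  start at PARK
  read 'c': PARK → LOCK
  read 'b': LOCK → LOCK
  read 'b': LOCK → LOCK
  read 'd': LOCK → LOCK
  read 'd': LOCK → LOCK
  read 'd': LOCK → LOCK
  read 'a': LOCK → LOCK
  read 'a': LOCK → LOCK
  read 'a': LOCK → LOCK
  read 'd': LOCK → LOCK
  read 'd': LOCK → LOCK
  read 'c': LOCK → LOCK
  read 'c': LOCK → LOCK
  read 'c': LOCK → LOCK
  read 'd': LOCK → LOCK
  read 'b': LOCK → LOCK
  end LOCK, rejected

none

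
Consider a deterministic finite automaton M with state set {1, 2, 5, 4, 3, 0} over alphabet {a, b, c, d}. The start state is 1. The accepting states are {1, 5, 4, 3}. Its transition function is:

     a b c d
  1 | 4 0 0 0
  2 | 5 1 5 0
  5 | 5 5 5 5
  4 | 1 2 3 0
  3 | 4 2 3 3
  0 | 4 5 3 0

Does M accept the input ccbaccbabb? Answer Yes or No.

start at 1
read 'c': 1 → 0
read 'c': 0 → 3
read 'b': 3 → 2
read 'a': 2 → 5
read 'c': 5 → 5
read 'c': 5 → 5
read 'b': 5 → 5
read 'a': 5 → 5
read 'b': 5 → 5
read 'b': 5 → 5
End state 5 is accepting.

Yes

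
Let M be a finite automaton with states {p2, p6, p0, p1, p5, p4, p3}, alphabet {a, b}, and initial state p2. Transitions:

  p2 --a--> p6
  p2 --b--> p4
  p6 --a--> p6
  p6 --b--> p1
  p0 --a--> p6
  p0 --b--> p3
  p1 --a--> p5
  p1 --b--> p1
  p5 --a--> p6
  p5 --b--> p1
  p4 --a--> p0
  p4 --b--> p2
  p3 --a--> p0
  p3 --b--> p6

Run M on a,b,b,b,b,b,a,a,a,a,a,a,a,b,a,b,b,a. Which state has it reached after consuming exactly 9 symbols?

p6

Trace: p2 -a-> p6 -b-> p1 -b-> p1 -b-> p1 -b-> p1 -b-> p1 -a-> p5 -a-> p6 -a-> p6
After 9 symbols: p6.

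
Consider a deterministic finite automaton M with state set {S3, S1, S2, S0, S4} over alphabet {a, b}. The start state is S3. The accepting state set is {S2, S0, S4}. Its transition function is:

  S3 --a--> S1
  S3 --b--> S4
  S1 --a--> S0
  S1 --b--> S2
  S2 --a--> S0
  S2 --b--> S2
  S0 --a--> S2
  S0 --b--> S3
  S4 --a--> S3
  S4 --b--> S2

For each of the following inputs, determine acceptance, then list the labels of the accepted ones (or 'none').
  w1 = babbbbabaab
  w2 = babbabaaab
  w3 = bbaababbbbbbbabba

w1:
  start at S3
  read 'b': S3 → S4
  read 'a': S4 → S3
  read 'b': S3 → S4
  read 'b': S4 → S2
  read 'b': S2 → S2
  read 'b': S2 → S2
  read 'a': S2 → S0
  read 'b': S0 → S3
  read 'a': S3 → S1
  read 'a': S1 → S0
  read 'b': S0 → S3
  end S3, rejected
w2:
  start at S3
  read 'b': S3 → S4
  read 'a': S4 → S3
  read 'b': S3 → S4
  read 'b': S4 → S2
  read 'a': S2 → S0
  read 'b': S0 → S3
  read 'a': S3 → S1
  read 'a': S1 → S0
  read 'a': S0 → S2
  read 'b': S2 → S2
  end S2, accepted
w3:
  start at S3
  read 'b': S3 → S4
  read 'b': S4 → S2
  read 'a': S2 → S0
  read 'a': S0 → S2
  read 'b': S2 → S2
  read 'a': S2 → S0
  read 'b': S0 → S3
  read 'b': S3 → S4
  read 'b': S4 → S2
  read 'b': S2 → S2
  read 'b': S2 → S2
  read 'b': S2 → S2
  read 'b': S2 → S2
  read 'a': S2 → S0
  read 'b': S0 → S3
  read 'b': S3 → S4
  read 'a': S4 → S3
  end S3, rejected

w2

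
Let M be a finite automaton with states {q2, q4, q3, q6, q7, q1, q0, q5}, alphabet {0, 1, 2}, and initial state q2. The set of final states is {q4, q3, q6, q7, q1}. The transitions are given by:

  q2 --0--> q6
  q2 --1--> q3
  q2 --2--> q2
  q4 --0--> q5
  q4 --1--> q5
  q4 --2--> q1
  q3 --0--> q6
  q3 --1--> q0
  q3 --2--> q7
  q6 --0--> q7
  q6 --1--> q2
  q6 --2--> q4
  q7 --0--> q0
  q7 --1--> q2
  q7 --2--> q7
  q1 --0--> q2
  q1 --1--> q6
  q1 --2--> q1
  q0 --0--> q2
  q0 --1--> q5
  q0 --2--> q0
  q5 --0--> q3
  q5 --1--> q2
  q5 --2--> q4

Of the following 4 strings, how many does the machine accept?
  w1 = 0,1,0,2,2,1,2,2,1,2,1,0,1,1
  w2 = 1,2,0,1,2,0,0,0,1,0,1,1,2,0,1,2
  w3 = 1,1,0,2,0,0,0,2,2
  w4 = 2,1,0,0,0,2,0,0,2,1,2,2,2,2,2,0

w1: Trace: q2 -0-> q6 -1-> q2 -0-> q6 -2-> q4 -2-> q1 -1-> q6 -2-> q4 -2-> q1 -1-> q6 -2-> q4 -1-> q5 -0-> q3 -1-> q0 -1-> q5  → end q5, rejected
w2: Trace: q2 -1-> q3 -2-> q7 -0-> q0 -1-> q5 -2-> q4 -0-> q5 -0-> q3 -0-> q6 -1-> q2 -0-> q6 -1-> q2 -1-> q3 -2-> q7 -0-> q0 -1-> q5 -2-> q4  → end q4, accepted
w3: Trace: q2 -1-> q3 -1-> q0 -0-> q2 -2-> q2 -0-> q6 -0-> q7 -0-> q0 -2-> q0 -2-> q0  → end q0, rejected
w4: Trace: q2 -2-> q2 -1-> q3 -0-> q6 -0-> q7 -0-> q0 -2-> q0 -0-> q2 -0-> q6 -2-> q4 -1-> q5 -2-> q4 -2-> q1 -2-> q1 -2-> q1 -2-> q1 -0-> q2  → end q2, rejected

1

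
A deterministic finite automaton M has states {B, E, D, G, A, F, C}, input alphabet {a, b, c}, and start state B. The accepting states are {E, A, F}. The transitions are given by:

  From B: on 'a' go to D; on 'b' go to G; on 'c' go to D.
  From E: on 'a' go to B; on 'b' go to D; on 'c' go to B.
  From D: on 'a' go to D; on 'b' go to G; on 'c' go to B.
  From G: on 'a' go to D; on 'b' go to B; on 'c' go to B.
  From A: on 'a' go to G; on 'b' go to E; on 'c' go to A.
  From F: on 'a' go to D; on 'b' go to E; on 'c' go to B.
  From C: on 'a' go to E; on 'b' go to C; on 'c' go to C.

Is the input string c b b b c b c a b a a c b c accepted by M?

No

B → D → G → B → G → B → G → B → D → G → D → D → B → G → B
End state B is not accepting.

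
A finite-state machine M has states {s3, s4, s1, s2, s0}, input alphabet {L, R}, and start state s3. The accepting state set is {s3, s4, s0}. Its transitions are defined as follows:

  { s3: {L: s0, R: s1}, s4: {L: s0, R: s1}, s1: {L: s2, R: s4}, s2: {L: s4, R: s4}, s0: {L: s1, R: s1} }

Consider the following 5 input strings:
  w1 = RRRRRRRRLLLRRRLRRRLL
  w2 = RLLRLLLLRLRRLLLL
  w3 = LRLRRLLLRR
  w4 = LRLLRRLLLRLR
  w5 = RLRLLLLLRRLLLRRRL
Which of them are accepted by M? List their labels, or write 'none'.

w1:
  start at s3
  read 'R': s3 → s1
  read 'R': s1 → s4
  read 'R': s4 → s1
  read 'R': s1 → s4
  read 'R': s4 → s1
  read 'R': s1 → s4
  read 'R': s4 → s1
  read 'R': s1 → s4
  read 'L': s4 → s0
  read 'L': s0 → s1
  read 'L': s1 → s2
  read 'R': s2 → s4
  read 'R': s4 → s1
  read 'R': s1 → s4
  read 'L': s4 → s0
  read 'R': s0 → s1
  read 'R': s1 → s4
  read 'R': s4 → s1
  read 'L': s1 → s2
  read 'L': s2 → s4
  end s4, accepted
w2:
  start at s3
  read 'R': s3 → s1
  read 'L': s1 → s2
  read 'L': s2 → s4
  read 'R': s4 → s1
  read 'L': s1 → s2
  read 'L': s2 → s4
  read 'L': s4 → s0
  read 'L': s0 → s1
  read 'R': s1 → s4
  read 'L': s4 → s0
  read 'R': s0 → s1
  read 'R': s1 → s4
  read 'L': s4 → s0
  read 'L': s0 → s1
  read 'L': s1 → s2
  read 'L': s2 → s4
  end s4, accepted
w3:
  start at s3
  read 'L': s3 → s0
  read 'R': s0 → s1
  read 'L': s1 → s2
  read 'R': s2 → s4
  read 'R': s4 → s1
  read 'L': s1 → s2
  read 'L': s2 → s4
  read 'L': s4 → s0
  read 'R': s0 → s1
  read 'R': s1 → s4
  end s4, accepted
w4:
  start at s3
  read 'L': s3 → s0
  read 'R': s0 → s1
  read 'L': s1 → s2
  read 'L': s2 → s4
  read 'R': s4 → s1
  read 'R': s1 → s4
  read 'L': s4 → s0
  read 'L': s0 → s1
  read 'L': s1 → s2
  read 'R': s2 → s4
  read 'L': s4 → s0
  read 'R': s0 → s1
  end s1, rejected
w5:
  start at s3
  read 'R': s3 → s1
  read 'L': s1 → s2
  read 'R': s2 → s4
  read 'L': s4 → s0
  read 'L': s0 → s1
  read 'L': s1 → s2
  read 'L': s2 → s4
  read 'L': s4 → s0
  read 'R': s0 → s1
  read 'R': s1 → s4
  read 'L': s4 → s0
  read 'L': s0 → s1
  read 'L': s1 → s2
  read 'R': s2 → s4
  read 'R': s4 → s1
  read 'R': s1 → s4
  read 'L': s4 → s0
  end s0, accepted

w1, w2, w3, w5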